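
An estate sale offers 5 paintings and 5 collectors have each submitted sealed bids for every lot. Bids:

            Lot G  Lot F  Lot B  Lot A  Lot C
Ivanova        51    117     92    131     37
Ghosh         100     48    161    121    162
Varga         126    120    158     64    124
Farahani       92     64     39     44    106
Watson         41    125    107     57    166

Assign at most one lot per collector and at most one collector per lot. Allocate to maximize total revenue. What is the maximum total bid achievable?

Optimal: Ivanova→Lot A ($131), Ghosh→Lot B ($161), Varga→Lot F ($120), Farahani→Lot G ($92), Watson→Lot C ($166) — total 131+161+120+92+166 = $670.
Max-entry greedy (repeatedly take the single best remaining cell) gives $648, worse by 22.
Swapping Ghosh↔Farahani (Ghosh→Lot G $100, Farahani→Lot B $39) loses 114.

Maximum total: $670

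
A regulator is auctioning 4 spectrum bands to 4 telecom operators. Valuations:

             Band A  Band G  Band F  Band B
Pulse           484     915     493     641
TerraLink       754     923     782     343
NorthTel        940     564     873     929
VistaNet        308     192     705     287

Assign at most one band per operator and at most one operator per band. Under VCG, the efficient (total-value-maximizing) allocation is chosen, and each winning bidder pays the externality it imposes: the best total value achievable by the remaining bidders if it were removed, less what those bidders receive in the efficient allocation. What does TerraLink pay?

Efficient allocation: Pulse→Band G ($915M), TerraLink→Band A ($754M), NorthTel→Band B ($929M), VistaNet→Band F ($705M); total welfare W = $3303M.
TerraLink receives Band A at value $754M, so the others get W − 754 = $2549M.
Without TerraLink: best allocation of the remaining 3 bidders over all 4 bands is Pulse→Band G ($915M), NorthTel→Band A ($940M), VistaNet→Band F ($705M), total $2560M.
VCG payment = (others' best without TerraLink) − (others' welfare with TerraLink) = 2560 − 2549 = $11M.

TerraLink pays $11M.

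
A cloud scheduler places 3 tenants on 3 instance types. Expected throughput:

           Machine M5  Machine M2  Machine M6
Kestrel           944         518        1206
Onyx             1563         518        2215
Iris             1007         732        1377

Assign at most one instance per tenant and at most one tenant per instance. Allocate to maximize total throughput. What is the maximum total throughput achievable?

Max total: 3891 ops/s

Optimal: Kestrel→Machine M5 (944 ops/s), Onyx→Machine M6 (2215 ops/s), Iris→Machine M2 (732 ops/s) — total 944+2215+732 = 3891 ops/s.
Row-greedy (each tenant in turn takes its best remaining instance) gives 3501 ops/s, worse by 390.
No other one-to-one assignment exceeds 3891 ops/s.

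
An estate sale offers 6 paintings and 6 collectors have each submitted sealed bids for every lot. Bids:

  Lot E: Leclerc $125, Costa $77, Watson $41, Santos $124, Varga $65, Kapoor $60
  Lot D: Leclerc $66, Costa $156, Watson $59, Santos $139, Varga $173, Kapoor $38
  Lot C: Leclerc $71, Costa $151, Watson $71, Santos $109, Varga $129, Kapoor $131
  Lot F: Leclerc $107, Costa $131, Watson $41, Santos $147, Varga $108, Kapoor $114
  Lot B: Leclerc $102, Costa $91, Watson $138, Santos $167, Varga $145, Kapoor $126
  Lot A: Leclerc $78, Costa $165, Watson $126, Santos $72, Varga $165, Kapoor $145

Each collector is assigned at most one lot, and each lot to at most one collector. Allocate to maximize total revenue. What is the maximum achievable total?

Optimal: Leclerc→Lot E ($125), Costa→Lot C ($151), Watson→Lot B ($138), Santos→Lot F ($147), Varga→Lot D ($173), Kapoor→Lot A ($145) — total 125+151+138+147+173+145 = $879.
Max-entry greedy (repeatedly take the single best remaining cell) gives $802, worse by 77.
Swapping Watson↔Santos (Watson→Lot F $41, Santos→Lot B $167) loses 77.

Max total: $879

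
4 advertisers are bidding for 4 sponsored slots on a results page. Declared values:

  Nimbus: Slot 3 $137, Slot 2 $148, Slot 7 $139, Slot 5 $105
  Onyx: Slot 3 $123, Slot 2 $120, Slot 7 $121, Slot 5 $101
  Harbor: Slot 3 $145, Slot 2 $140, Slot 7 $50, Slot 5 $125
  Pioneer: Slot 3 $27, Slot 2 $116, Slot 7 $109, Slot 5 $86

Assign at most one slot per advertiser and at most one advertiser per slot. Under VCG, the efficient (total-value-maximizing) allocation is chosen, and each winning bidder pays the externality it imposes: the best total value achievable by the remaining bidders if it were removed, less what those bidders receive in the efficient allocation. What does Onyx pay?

Onyx pays $20.

Efficient allocation: Nimbus→Slot 2 ($148), Onyx→Slot 3 ($123), Harbor→Slot 5 ($125), Pioneer→Slot 7 ($109); total welfare W = $505.
Onyx receives Slot 3 at value $123, so the others get W − 123 = $382.
Without Onyx: best allocation of the remaining 3 bidders over all 4 slots is Nimbus→Slot 2 ($148), Harbor→Slot 3 ($145), Pioneer→Slot 7 ($109), total $402.
VCG payment = (others' best without Onyx) − (others' welfare with Onyx) = 402 − 382 = $20.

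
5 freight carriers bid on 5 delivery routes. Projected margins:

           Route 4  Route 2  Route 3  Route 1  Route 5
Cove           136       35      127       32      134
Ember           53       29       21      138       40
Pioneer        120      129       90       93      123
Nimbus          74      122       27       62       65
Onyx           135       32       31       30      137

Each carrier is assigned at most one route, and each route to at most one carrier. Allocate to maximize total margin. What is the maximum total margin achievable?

Optimal: Cove→Route 3 ($127k), Ember→Route 1 ($138k), Pioneer→Route 5 ($123k), Nimbus→Route 2 ($122k), Onyx→Route 4 ($135k) — total 127+138+123+122+135 = $645k.
Max-entry greedy (repeatedly take the single best remaining cell) gives $567k, worse by 78.

Max total: $645k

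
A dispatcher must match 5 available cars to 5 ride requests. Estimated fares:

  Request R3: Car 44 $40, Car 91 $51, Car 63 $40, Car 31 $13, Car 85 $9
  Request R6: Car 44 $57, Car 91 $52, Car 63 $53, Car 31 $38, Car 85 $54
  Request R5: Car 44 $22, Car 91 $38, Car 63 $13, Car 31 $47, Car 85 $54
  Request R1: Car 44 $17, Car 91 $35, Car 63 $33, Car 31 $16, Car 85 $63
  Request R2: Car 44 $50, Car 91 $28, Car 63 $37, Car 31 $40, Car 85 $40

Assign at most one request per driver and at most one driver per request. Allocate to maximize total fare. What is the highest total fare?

Optimal: Car 44→Request R2 ($50), Car 91→Request R3 ($51), Car 63→Request R6 ($53), Car 31→Request R5 ($47), Car 85→Request R1 ($63) — total 50+51+53+47+63 = $264.
Row-greedy (each driver in turn takes its best remaining request) gives $255, worse by 9.
Next-best assignment: Car 44→Request R6, Car 91→Request R3, Car 63→Request R2, Car 31→Request R5, Car 85→Request R1 = $255.
Every other assignment is strictly worse.

Maximum total: $264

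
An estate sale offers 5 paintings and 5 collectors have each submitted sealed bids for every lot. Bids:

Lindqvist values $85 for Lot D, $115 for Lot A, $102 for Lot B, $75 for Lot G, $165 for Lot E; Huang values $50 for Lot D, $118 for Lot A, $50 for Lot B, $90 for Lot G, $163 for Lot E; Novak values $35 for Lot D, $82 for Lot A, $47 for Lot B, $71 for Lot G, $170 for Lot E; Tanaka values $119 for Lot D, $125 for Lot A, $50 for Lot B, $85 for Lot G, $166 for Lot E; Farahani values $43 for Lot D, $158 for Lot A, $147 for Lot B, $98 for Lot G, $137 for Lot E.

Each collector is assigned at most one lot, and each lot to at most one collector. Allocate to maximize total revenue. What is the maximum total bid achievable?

Maximum total: $641

Optimal: Lindqvist→Lot A ($115), Huang→Lot G ($90), Novak→Lot E ($170), Tanaka→Lot D ($119), Farahani→Lot B ($147) — total 115+90+170+119+147 = $641.
Column-greedy (each lot in turn goes to its best remaining collector) gives $639, worse by 2.
Swapping Farahani↔Tanaka (Farahani→Lot D $43, Tanaka→Lot B $50) loses 173.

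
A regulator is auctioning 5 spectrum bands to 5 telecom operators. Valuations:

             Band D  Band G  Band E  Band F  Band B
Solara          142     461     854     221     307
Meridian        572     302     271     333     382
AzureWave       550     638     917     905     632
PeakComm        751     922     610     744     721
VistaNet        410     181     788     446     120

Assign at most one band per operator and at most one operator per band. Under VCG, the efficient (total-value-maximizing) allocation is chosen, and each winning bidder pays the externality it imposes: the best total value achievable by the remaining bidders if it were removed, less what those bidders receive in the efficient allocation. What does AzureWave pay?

Efficient allocation: Solara→Band B ($307M), Meridian→Band D ($572M), AzureWave→Band F ($905M), PeakComm→Band G ($922M), VistaNet→Band E ($788M); total welfare W = $3494M.
AzureWave receives Band F at value $905M, so the others get W − 905 = $2589M.
Without AzureWave: best allocation of the remaining 4 bidders over all 5 bands is Solara→Band E ($854M), Meridian→Band D ($572M), PeakComm→Band G ($922M), VistaNet→Band F ($446M), total $2794M.
VCG payment = (others' best without AzureWave) − (others' welfare with AzureWave) = 2794 − 2589 = $205M.

AzureWave pays $205M.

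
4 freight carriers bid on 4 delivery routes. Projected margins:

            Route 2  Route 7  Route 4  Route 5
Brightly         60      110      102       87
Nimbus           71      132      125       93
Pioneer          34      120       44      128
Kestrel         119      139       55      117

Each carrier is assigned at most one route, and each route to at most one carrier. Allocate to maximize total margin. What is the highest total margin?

Optimal: Brightly→Route 7 ($110k), Nimbus→Route 4 ($125k), Pioneer→Route 5 ($128k), Kestrel→Route 2 ($119k) — total 110+125+128+119 = $482k.
Max-entry greedy (repeatedly take the single best remaining cell) gives $452k, worse by 30.
Checked against all permutations: $482k is optimal.

Maximum total: $482k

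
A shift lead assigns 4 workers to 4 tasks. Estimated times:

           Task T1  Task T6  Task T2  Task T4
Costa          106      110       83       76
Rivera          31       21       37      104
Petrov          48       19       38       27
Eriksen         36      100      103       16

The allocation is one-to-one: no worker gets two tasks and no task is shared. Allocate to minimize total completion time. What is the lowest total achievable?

Optimal: Costa→Task T2 (83 min), Rivera→Task T1 (31 min), Petrov→Task T6 (19 min), Eriksen→Task T4 (16 min) — total 83+31+19+16 = 149 min.
Next-best assignment: Costa→Task T2, Rivera→Task T6, Petrov→Task T4, Eriksen→Task T1 = 167 min.

Minimum total: 149 min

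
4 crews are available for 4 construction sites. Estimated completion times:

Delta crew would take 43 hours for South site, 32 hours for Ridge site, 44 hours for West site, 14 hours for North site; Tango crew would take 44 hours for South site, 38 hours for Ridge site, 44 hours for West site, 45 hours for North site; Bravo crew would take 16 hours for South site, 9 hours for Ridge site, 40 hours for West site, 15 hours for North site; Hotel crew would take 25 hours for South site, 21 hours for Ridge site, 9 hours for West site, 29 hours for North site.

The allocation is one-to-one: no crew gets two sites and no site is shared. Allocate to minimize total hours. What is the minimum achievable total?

Min total: 76 hours

Optimal: Delta crew→North site (14 hours), Tango crew→South site (44 hours), Bravo crew→Ridge site (9 hours), Hotel crew→West site (9 hours) — total 14+44+9+9 = 76 hours.
Row-greedy (each crew in turn takes its cheapest remaining site) gives 77 hours, worse by 1.
Next-best assignment: Delta crew→North site, Tango crew→Ridge site, Bravo crew→South site, Hotel crew→West site = 77 hours.
Every other assignment is strictly worse.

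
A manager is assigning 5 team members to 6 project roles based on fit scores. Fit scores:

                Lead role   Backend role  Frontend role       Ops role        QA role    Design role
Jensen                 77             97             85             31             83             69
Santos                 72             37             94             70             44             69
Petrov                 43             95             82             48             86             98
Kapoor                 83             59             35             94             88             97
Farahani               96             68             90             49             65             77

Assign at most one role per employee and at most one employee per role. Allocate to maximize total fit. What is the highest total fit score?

Max total: 479 pts

Optimal: Jensen→Backend role (97 pts), Santos→Frontend role (94 pts), Petrov→Design role (98 pts), Kapoor→Ops role (94 pts), Farahani→Lead role (96 pts) — total 97+94+98+94+96 = 479 pts.
Column-greedy (each role in turn goes to its best remaining employee) gives 467 pts, worse by 12.
Next-best assignment: Jensen→Backend role, Santos→Frontend role, Petrov→Design role, Kapoor→QA role, Farahani→Lead role = 473 pts.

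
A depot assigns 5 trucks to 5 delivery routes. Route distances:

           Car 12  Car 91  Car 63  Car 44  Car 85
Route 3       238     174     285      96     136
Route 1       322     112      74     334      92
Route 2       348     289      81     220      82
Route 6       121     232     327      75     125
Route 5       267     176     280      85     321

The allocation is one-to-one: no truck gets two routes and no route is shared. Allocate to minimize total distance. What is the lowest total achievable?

Minimum total: 535 km

Optimal: Car 12→Route 6 (121 km), Car 91→Route 1 (112 km), Car 63→Route 2 (81 km), Car 44→Route 5 (85 km), Car 85→Route 3 (136 km) — total 121+112+81+85+136 = 535 km.
Min-entry greedy (repeatedly take the single cheapest remaining cell) gives 672 km, worse by 137.
Every other assignment is strictly worse.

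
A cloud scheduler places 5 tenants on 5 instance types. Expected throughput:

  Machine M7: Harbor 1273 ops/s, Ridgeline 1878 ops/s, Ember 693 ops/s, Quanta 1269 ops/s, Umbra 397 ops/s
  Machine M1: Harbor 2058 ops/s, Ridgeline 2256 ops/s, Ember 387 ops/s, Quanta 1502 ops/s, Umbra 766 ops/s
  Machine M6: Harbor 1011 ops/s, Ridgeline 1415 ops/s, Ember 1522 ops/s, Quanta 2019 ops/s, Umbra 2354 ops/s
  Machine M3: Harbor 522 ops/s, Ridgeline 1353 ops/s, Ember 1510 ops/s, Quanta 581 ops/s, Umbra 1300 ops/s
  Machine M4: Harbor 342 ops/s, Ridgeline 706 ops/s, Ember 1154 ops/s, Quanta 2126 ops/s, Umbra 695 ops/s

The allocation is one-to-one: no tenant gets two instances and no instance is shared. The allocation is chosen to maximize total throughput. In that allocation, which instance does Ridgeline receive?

Optimal: Harbor→Machine M1 (2058 ops/s), Ridgeline→Machine M7 (1878 ops/s), Ember→Machine M3 (1510 ops/s), Quanta→Machine M4 (2126 ops/s), Umbra→Machine M6 (2354 ops/s) — total 2058+1878+1510+2126+2354 = 9926 ops/s.
Row-greedy (each tenant in turn takes its best remaining instance) gives 8884 ops/s, worse by 1042.
No other one-to-one assignment exceeds 9926 ops/s.
Ridgeline's own top instance is Machine M1 (2256 ops/s), but forcing Ridgeline→Machine M1 and reassigning the rest optimally gives only 9519 ops/s — worse by 407.

Ridgeline receives Machine M7.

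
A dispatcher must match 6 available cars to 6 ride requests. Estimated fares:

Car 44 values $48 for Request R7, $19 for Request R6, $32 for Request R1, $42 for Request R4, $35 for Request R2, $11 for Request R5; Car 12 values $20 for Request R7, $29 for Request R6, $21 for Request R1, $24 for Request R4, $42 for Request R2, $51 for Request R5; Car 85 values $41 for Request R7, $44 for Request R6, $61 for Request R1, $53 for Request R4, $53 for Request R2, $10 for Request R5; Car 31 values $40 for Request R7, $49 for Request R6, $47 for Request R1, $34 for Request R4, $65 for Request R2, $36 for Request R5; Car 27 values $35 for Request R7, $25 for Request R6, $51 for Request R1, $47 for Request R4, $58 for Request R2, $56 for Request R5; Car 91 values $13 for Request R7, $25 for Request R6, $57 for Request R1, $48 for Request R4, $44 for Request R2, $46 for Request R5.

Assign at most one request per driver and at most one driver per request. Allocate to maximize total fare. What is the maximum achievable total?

Max total: $316

This is the linear assignment problem.
Optimal: Car 44→Request R7 ($48), Car 12→Request R5 ($51), Car 85→Request R4 ($53), Car 31→Request R6 ($49), Car 27→Request R2 ($58), Car 91→Request R1 ($57) — total 48+51+53+49+58+57 = $316.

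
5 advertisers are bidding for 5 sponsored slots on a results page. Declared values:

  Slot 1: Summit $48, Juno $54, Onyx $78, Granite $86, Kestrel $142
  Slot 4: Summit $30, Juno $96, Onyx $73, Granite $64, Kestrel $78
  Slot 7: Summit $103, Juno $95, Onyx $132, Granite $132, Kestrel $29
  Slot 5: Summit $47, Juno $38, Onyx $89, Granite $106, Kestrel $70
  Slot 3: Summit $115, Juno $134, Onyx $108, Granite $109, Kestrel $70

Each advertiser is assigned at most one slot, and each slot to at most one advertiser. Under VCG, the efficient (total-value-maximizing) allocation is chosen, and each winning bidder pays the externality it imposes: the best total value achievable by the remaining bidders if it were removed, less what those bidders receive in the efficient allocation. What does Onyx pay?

Onyx pays $26.

Efficient allocation: Summit→Slot 3 ($115), Juno→Slot 4 ($96), Onyx→Slot 7 ($132), Granite→Slot 5 ($106), Kestrel→Slot 1 ($142); total welfare W = $591.
Onyx receives Slot 7 at value $132, so the others get W − 132 = $459.
Without Onyx: best allocation of the remaining 4 bidders over all 5 slots is Summit→Slot 7 ($103), Juno→Slot 3 ($134), Granite→Slot 5 ($106), Kestrel→Slot 1 ($142), total $485.
VCG payment = (others' best without Onyx) − (others' welfare with Onyx) = 485 − 459 = $26.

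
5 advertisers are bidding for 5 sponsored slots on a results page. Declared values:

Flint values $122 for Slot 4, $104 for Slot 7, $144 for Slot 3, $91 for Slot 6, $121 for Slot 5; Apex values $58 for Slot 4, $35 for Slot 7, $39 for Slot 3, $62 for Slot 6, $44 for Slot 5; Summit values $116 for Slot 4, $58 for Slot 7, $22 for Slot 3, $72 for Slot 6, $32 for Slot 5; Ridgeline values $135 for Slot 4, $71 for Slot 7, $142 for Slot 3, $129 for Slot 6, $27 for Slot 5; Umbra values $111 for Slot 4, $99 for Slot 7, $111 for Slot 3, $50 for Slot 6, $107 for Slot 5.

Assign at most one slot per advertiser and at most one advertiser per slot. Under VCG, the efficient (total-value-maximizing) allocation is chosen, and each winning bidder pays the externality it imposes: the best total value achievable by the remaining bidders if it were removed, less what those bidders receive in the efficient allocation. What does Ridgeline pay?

Ridgeline pays $31.

Efficient allocation: Flint→Slot 5 ($121), Apex→Slot 6 ($62), Summit→Slot 4 ($116), Ridgeline→Slot 3 ($142), Umbra→Slot 7 ($99); total welfare W = $540.
Ridgeline receives Slot 3 at value $142, so the others get W − 142 = $398.
Without Ridgeline: best allocation of the remaining 4 bidders over all 5 slots is Flint→Slot 3 ($144), Apex→Slot 6 ($62), Summit→Slot 4 ($116), Umbra→Slot 5 ($107), total $429.
VCG payment = (others' best without Ridgeline) − (others' welfare with Ridgeline) = 429 − 398 = $31.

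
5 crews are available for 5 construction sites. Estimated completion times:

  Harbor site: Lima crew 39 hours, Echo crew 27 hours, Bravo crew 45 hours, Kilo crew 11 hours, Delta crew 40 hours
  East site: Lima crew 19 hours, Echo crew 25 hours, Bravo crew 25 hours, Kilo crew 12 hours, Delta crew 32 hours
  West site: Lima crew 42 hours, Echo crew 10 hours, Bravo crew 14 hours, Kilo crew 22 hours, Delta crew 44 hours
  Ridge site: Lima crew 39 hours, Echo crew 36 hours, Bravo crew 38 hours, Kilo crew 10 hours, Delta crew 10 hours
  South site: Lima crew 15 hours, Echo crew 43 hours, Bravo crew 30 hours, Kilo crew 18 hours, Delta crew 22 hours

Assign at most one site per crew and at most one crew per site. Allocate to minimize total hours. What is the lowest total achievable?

Treat this as an assignment problem: match each crew to one site.
Optimal: Lima crew→South site (15 hours), Echo crew→West site (10 hours), Bravo crew→East site (25 hours), Kilo crew→Harbor site (11 hours), Delta crew→Ridge site (10 hours) — total 15+10+25+11+10 = 71 hours.
Column-greedy (each site in turn goes to its cheapest remaining crew) gives 80 hours, worse by 9.
Next-best assignment: Lima crew→South site, Echo crew→East site, Bravo crew→West site, Kilo crew→Harbor site, Delta crew→Ridge site = 75 hours.
Checked against all permutations: 71 hours is optimal.

Min total: 71 hours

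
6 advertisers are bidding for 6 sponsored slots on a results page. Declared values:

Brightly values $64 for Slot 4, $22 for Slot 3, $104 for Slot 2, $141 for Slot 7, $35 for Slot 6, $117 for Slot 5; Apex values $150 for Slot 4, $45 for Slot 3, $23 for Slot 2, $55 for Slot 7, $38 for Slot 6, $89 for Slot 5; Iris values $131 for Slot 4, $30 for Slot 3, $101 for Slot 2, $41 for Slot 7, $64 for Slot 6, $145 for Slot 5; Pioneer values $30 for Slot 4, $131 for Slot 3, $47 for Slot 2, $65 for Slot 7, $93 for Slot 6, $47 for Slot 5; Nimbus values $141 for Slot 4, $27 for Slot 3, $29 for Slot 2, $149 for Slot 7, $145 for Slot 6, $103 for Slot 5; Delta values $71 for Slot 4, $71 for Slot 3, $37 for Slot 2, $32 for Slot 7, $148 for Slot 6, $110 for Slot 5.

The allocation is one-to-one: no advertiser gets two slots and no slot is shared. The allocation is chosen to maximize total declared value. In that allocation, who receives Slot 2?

Brightly receives Slot 2.

Treat this as an assignment problem: match each advertiser to one slot.
Optimal: Brightly→Slot 2 ($104), Apex→Slot 4 ($150), Iris→Slot 5 ($145), Pioneer→Slot 3 ($131), Nimbus→Slot 7 ($149), Delta→Slot 6 ($148) — total 104+150+145+131+149+148 = $827.
Row-greedy (each advertiser in turn takes its best remaining slot) gives $749, worse by 78.
Brightly's own top slot is Slot 7 ($141), but forcing Brightly→Slot 7 and reassigning the rest optimally gives only $778 — worse by 49.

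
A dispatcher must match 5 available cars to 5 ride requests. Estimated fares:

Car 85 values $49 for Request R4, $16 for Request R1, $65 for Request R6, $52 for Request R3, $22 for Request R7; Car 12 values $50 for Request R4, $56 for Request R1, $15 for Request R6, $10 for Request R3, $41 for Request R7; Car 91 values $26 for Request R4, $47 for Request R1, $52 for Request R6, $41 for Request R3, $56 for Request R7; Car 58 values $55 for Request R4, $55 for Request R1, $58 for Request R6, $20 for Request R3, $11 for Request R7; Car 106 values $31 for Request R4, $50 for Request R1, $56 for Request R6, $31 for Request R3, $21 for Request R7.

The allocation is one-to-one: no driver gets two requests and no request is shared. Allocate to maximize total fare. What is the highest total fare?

Maximum total: $275

Optimal: Car 85→Request R3 ($52), Car 12→Request R1 ($56), Car 91→Request R7 ($56), Car 58→Request R4 ($55), Car 106→Request R6 ($56) — total 52+56+56+55+56 = $275.
Column-greedy (each request in turn goes to its best remaining driver) gives $238, worse by 37.
Next-best assignment: Car 85→Request R3, Car 12→Request R4, Car 91→Request R7, Car 58→Request R1, Car 106→Request R6 = $269.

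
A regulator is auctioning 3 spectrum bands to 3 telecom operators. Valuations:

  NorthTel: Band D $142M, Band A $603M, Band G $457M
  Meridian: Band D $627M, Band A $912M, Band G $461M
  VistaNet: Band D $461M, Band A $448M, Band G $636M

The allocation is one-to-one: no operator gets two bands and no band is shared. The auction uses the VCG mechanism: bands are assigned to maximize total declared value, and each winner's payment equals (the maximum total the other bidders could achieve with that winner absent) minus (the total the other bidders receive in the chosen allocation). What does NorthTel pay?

NorthTel pays $285M.

Efficient allocation: NorthTel→Band A ($603M), Meridian→Band D ($627M), VistaNet→Band G ($636M); total welfare W = $1866M.
NorthTel receives Band A at value $603M, so the others get W − 603 = $1263M.
Without NorthTel: best allocation of the remaining 2 bidders over all 3 bands is Meridian→Band A ($912M), VistaNet→Band G ($636M), total $1548M.
VCG payment = (others' best without NorthTel) − (others' welfare with NorthTel) = 1548 − 1263 = $285M.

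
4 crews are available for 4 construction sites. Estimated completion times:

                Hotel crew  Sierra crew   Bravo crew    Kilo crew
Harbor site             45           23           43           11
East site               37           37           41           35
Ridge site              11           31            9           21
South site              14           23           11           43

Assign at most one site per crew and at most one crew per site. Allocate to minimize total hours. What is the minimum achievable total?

Optimal: Hotel crew→Ridge site (11 hours), Sierra crew→East site (37 hours), Bravo crew→South site (11 hours), Kilo crew→Harbor site (11 hours) — total 11+37+11+11 = 70 hours.
Row-greedy (each crew in turn takes its cheapest remaining site) gives 80 hours, worse by 10.
Next-best assignment: Hotel crew→South site, Sierra crew→East site, Bravo crew→Ridge site, Kilo crew→Harbor site = 71 hours.

Min total: 70 hours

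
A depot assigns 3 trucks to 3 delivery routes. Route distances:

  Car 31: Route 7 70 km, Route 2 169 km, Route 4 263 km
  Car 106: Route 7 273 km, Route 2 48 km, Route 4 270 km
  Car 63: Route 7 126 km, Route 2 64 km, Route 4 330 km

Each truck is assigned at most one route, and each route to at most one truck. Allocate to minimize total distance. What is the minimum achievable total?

Min total: 404 km

Optimal: Car 31→Route 7 (70 km), Car 106→Route 4 (270 km), Car 63→Route 2 (64 km) — total 70+270+64 = 404 km.
Column-greedy (each route in turn goes to its cheapest remaining truck) gives 448 km, worse by 44.
Next-best assignment: Car 31→Route 4, Car 106→Route 2, Car 63→Route 7 = 437 km.
No other one-to-one assignment undercuts 404 km.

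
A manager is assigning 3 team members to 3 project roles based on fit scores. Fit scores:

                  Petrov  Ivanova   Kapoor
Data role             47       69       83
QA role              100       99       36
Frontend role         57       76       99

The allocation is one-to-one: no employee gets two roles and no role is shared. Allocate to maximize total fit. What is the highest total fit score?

Optimal: Petrov→QA role (100 pts), Ivanova→Data role (69 pts), Kapoor→Frontend role (99 pts) — total 100+69+99 = 268 pts.
Row-greedy (each employee in turn takes its best remaining role) gives 259 pts, worse by 9.
Next-best assignment: Petrov→QA role, Ivanova→Frontend role, Kapoor→Data role = 259 pts.
Checked against all permutations: 268 pts is optimal.

Max total: 268 pts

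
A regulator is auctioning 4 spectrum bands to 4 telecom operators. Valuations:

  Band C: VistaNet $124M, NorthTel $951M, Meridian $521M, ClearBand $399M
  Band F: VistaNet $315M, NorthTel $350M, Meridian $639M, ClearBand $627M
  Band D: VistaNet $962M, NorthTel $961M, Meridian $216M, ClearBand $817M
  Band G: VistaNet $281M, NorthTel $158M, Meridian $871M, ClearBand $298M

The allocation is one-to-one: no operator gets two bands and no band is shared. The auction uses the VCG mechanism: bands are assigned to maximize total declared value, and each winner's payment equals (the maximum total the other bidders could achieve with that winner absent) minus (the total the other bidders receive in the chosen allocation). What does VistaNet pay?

Efficient allocation: VistaNet→Band D ($962M), NorthTel→Band C ($951M), Meridian→Band G ($871M), ClearBand→Band F ($627M); total welfare W = $3411M.
VistaNet receives Band D at value $962M, so the others get W − 962 = $2449M.
Without VistaNet: best allocation of the remaining 3 bidders over all 4 bands is NorthTel→Band C ($951M), Meridian→Band G ($871M), ClearBand→Band D ($817M), total $2639M.
VCG payment = (others' best without VistaNet) − (others' welfare with VistaNet) = 2639 − 2449 = $190M.

VistaNet pays $190M.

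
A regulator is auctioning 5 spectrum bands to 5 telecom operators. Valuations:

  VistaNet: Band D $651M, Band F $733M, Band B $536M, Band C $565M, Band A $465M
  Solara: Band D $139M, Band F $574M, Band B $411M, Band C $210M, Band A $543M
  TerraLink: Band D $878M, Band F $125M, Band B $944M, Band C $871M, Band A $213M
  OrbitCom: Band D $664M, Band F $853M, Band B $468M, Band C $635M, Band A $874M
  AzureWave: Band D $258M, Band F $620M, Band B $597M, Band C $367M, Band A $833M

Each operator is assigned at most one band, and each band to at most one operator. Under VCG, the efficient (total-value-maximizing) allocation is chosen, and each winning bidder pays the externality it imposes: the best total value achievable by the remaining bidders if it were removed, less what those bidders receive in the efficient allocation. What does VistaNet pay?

VistaNet pays $29M.

Efficient allocation: VistaNet→Band D ($651M), Solara→Band F ($574M), TerraLink→Band B ($944M), OrbitCom→Band C ($635M), AzureWave→Band A ($833M); total welfare W = $3637M.
VistaNet receives Band D at value $651M, so the others get W − 651 = $2986M.
Without VistaNet: best allocation of the remaining 4 bidders over all 5 bands is Solara→Band F ($574M), TerraLink→Band B ($944M), OrbitCom→Band D ($664M), AzureWave→Band A ($833M), total $3015M.
VCG payment = (others' best without VistaNet) − (others' welfare with VistaNet) = 3015 − 2986 = $29M.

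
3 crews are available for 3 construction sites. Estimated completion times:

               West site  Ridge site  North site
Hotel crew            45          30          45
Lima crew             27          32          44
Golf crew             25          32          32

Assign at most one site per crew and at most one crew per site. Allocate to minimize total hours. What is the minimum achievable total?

Optimal: Hotel crew→Ridge site (30 hours), Lima crew→West site (27 hours), Golf crew→North site (32 hours) — total 30+27+32 = 89 hours.
Min-entry greedy (repeatedly take the single cheapest remaining cell) gives 99 hours, worse by 10.
No other one-to-one assignment undercuts 89 hours.

Min total: 89 hours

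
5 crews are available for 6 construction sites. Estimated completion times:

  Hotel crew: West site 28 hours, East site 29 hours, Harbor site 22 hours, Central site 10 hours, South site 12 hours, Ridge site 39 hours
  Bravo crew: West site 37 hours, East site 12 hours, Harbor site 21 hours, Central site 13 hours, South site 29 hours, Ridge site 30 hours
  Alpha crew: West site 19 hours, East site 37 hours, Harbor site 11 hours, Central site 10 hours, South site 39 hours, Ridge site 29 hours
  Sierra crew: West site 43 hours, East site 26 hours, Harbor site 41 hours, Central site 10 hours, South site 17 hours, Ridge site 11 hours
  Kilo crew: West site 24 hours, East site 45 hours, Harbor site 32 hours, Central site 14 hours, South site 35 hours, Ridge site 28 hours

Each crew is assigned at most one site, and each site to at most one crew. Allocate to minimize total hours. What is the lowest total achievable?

Min total: 60 hours

Optimal: Hotel crew→South site (12 hours), Bravo crew→East site (12 hours), Alpha crew→Harbor site (11 hours), Sierra crew→Ridge site (11 hours), Kilo crew→Central site (14 hours) — total 12+12+11+11+14 = 60 hours.
Min-entry greedy (repeatedly take the single cheapest remaining cell) gives 68 hours, worse by 8.
No other one-to-one assignment undercuts 60 hours.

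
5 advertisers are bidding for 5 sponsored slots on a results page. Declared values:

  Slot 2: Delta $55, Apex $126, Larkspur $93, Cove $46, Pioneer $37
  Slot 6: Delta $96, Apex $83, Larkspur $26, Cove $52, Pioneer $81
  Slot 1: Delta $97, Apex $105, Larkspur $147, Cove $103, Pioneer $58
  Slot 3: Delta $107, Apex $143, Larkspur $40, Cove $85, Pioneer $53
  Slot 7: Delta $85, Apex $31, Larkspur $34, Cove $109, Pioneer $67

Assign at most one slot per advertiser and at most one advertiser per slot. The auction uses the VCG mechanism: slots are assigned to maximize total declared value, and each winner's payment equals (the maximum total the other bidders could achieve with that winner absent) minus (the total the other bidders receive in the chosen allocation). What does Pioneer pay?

Pioneer pays $6.

Efficient allocation: Delta→Slot 3 ($107), Apex→Slot 2 ($126), Larkspur→Slot 1 ($147), Cove→Slot 7 ($109), Pioneer→Slot 6 ($81); total welfare W = $570.
Pioneer receives Slot 6 at value $81, so the others get W − 81 = $489.
Without Pioneer: best allocation of the remaining 4 bidders over all 5 slots is Delta→Slot 6 ($96), Apex→Slot 3 ($143), Larkspur→Slot 1 ($147), Cove→Slot 7 ($109), total $495.
VCG payment = (others' best without Pioneer) − (others' welfare with Pioneer) = 495 − 489 = $6.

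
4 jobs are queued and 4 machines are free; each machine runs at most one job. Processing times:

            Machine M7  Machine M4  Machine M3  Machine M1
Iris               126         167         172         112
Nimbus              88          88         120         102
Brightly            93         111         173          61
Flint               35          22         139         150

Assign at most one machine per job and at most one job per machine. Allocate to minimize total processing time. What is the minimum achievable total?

Treat this as an assignment problem: match each job to one machine.
Optimal: Iris→Machine M7 (126 min), Nimbus→Machine M3 (120 min), Brightly→Machine M1 (61 min), Flint→Machine M4 (22 min) — total 126+120+61+22 = 329 min.
Column-greedy (each machine in turn goes to its cheapest remaining job) gives 356 min, worse by 27.
Checked against all permutations: 329 min is optimal.

Min total: 329 min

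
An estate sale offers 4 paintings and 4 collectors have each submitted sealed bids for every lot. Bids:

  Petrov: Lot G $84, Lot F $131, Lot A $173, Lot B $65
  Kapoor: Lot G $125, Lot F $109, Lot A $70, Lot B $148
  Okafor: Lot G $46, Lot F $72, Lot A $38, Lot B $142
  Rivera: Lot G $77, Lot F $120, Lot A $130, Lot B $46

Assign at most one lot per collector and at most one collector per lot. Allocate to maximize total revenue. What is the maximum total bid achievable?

Optimal: Petrov→Lot A ($173), Kapoor→Lot G ($125), Okafor→Lot B ($142), Rivera→Lot F ($120) — total 173+125+142+120 = $560.
Column-greedy (each lot in turn goes to its best remaining collector) gives $528, worse by 32.
Every other assignment is strictly worse.

Max total: $560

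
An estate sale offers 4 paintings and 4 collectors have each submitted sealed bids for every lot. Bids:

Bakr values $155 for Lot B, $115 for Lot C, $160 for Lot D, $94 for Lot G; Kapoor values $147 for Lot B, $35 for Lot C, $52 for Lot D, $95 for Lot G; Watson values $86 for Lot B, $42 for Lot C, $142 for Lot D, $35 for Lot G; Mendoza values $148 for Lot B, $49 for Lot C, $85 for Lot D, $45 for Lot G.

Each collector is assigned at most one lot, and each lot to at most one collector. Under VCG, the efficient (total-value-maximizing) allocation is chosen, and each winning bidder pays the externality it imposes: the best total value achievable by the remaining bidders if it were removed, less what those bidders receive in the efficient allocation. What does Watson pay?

Watson pays $45.

Efficient allocation: Bakr→Lot C ($115), Kapoor→Lot G ($95), Watson→Lot D ($142), Mendoza→Lot B ($148); total welfare W = $500.
Watson receives Lot D at value $142, so the others get W − 142 = $358.
Without Watson: best allocation of the remaining 3 bidders over all 4 lots is Bakr→Lot D ($160), Kapoor→Lot G ($95), Mendoza→Lot B ($148), total $403.
VCG payment = (others' best without Watson) − (others' welfare with Watson) = 403 − 358 = $45.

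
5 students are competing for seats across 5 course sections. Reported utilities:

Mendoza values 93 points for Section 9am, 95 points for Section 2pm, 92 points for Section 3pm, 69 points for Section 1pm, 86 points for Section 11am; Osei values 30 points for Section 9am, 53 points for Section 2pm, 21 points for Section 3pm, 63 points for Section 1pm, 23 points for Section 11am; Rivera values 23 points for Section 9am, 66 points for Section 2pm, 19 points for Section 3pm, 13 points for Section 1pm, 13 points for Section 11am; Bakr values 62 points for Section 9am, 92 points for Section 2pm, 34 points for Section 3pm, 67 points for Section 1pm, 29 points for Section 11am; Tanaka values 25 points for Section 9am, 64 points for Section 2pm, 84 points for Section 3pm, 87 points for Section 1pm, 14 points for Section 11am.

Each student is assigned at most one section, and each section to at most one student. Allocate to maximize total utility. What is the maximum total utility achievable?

Optimal: Mendoza→Section 11am (86 points), Osei→Section 1pm (63 points), Rivera→Section 2pm (66 points), Bakr→Section 9am (62 points), Tanaka→Section 3pm (84 points) — total 86+63+66+62+84 = 361 points.
Row-greedy (each student in turn takes its best remaining section) gives 229 points, worse by 132.
Next-best assignment: Mendoza→Section 11am, Osei→Section 1pm, Rivera→Section 9am, Bakr→Section 2pm, Tanaka→Section 3pm = 348 points.
Checked against all permutations: 361 points is optimal.

Max total: 361 points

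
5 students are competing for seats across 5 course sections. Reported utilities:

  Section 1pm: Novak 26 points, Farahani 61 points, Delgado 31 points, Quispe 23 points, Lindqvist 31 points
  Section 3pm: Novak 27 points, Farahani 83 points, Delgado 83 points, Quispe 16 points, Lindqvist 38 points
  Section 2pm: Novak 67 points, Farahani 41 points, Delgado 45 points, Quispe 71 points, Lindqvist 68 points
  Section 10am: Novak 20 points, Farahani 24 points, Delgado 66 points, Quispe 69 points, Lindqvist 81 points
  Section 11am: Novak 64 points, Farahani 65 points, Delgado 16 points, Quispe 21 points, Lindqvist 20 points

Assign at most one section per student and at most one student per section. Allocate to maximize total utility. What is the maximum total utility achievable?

Optimal: Novak→Section 11am (64 points), Farahani→Section 1pm (61 points), Delgado→Section 3pm (83 points), Quispe→Section 2pm (71 points), Lindqvist→Section 10am (81 points) — total 64+61+83+71+81 = 360 points.
Row-greedy (each student in turn takes its best remaining section) gives 259 points, worse by 101.
Next-best assignment: Novak→Section 11am, Farahani→Section 1pm, Delgado→Section 3pm, Quispe→Section 10am, Lindqvist→Section 2pm = 345 points.

Max total: 360 points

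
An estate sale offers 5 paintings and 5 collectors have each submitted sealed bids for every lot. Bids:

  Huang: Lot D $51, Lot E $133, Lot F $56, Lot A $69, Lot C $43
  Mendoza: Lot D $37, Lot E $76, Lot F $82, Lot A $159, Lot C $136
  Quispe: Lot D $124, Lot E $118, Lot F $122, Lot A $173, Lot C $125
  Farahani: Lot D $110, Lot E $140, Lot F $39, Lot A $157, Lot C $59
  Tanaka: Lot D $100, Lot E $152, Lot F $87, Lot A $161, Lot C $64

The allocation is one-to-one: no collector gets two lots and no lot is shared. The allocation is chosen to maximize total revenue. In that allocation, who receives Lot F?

Optimal: Huang→Lot E ($133), Mendoza→Lot C ($136), Quispe→Lot F ($122), Farahani→Lot D ($110), Tanaka→Lot A ($161) — total 133+136+122+110+161 = $662.
Column-greedy (each lot in turn goes to its best remaining collector) gives $558, worse by 104.
Quispe's own top lot is Lot A ($173), but forcing Quispe→Lot A and reassigning the rest optimally gives only $639 — worse by 23.

Quispe receives Lot F.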